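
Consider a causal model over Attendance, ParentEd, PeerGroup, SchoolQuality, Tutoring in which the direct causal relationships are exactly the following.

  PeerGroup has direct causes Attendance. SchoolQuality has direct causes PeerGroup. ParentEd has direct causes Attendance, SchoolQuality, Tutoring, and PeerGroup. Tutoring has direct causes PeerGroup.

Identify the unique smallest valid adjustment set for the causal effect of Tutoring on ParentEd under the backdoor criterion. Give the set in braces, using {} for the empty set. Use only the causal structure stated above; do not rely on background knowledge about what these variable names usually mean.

Variables eligible for adjustment (non-descendants of Tutoring, excluding Tutoring and ParentEd): {Attendance, PeerGroup, SchoolQuality}.
Backdoor paths from Tutoring to ParentEd:
  P1: Tutoring <- PeerGroup <- Attendance -> ParentEd
  P2: Tutoring <- PeerGroup -> SchoolQuality -> ParentEd
  P3: Tutoring <- PeerGroup -> ParentEd
The empty set is not sufficient: P1 (Tutoring <- PeerGroup <- Attendance -> ParentEd) has no collider blocking it and no conditioned non-collider, so it is open.
Try {PeerGroup}:
  P1: blocked at chain node PeerGroup ∈ conditioning set.
  P2: blocked at fork node PeerGroup ∈ conditioning set.
  P3: blocked at fork node PeerGroup ∈ conditioning set.
{PeerGroup} contains no descendant of Tutoring and blocks every backdoor path.
No other singleton works — e.g. {Attendance} leaves P2 open — so {PeerGroup} is the unique smallest valid adjustment set.

{PeerGroup}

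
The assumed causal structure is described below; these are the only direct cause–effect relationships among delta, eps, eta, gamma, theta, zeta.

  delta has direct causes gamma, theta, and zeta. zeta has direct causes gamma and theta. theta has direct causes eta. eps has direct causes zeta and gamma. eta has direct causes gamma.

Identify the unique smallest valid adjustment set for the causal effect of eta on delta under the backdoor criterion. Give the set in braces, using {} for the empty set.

Variables eligible for adjustment (non-descendants of eta, excluding eta and delta): {gamma}.
Backdoor paths from eta to delta:
  P1: eta <- gamma -> zeta <- theta -> delta
  P2: eta <- gamma -> zeta -> delta
  P3: eta <- gamma -> eps <- zeta <- theta -> delta
  P4: eta <- gamma -> eps <- zeta -> delta
  P5: eta <- gamma -> delta
The empty set is not sufficient: P2 (eta <- gamma -> zeta -> delta) has no collider blocking it and no conditioned non-collider, so it is open.
Try {gamma}:
  P1: blocked at fork node gamma ∈ conditioning set.
  P2: blocked at fork node gamma ∈ conditioning set.
  P3: blocked at fork node gamma ∈ conditioning set.
  P4: blocked at fork node gamma ∈ conditioning set.
  P5: blocked at fork node gamma ∈ conditioning set.
{gamma} contains no descendant of eta and blocks every backdoor path.
{gamma} is the unique smallest valid adjustment set.

{gamma}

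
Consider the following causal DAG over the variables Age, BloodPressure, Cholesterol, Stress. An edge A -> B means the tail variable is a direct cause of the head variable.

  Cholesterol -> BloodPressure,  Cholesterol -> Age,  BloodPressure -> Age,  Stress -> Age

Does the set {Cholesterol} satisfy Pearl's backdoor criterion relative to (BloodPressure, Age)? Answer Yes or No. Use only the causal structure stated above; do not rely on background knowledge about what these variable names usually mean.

Backdoor paths from BloodPressure to Age (paths whose first edge points into BloodPressure):
  P1: BloodPressure <- Cholesterol -> Age
Condition 1 (no descendant of BloodPressure in the set): holds — descendants of BloodPressure are {Age}; none are in {Cholesterol}.
Condition 2 (every backdoor path blocked by {Cholesterol}):
  P1: blocked at fork node Cholesterol ∈ conditioning set.
{Cholesterol} satisfies the backdoor criterion.

Yes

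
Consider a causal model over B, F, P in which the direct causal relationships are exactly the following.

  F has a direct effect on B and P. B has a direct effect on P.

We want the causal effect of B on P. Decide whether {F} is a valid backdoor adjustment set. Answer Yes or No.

Backdoor paths from B to P (paths whose first edge points into B):
  P1: B <- F -> P
Condition 1 (no descendant of B in the set): holds — descendants of B are {P}; none are in {F}.
Condition 2 (every backdoor path blocked by {F}):
  P1: blocked at fork node F ∈ conditioning set.
{F} satisfies the backdoor criterion.

Yes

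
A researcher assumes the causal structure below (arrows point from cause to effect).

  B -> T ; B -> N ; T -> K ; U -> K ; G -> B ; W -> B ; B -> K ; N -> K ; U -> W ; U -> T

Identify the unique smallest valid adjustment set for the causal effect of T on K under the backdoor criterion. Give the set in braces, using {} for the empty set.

Variables eligible for adjustment (non-descendants of T, excluding T and K): {B, G, N, U, W}.
Backdoor paths from T to K:
  P1: T <- U -> W -> B -> N -> K
  P2: T <- U -> W -> B -> K
  P3: T <- U -> K
  P4: T <- B <- W <- U -> K
  P5: T <- B -> N -> K
  P6: T <- B -> K
The empty set is not sufficient: P1 (T <- U -> W -> B -> N -> K) has no collider blocking it and no conditioned non-collider, so it is open.
Try {B, U}:
  P1: blocked at fork node U ∈ conditioning set.
  P2: blocked at fork node U ∈ conditioning set.
  P3: blocked at fork node U ∈ conditioning set.
  P4: blocked at chain node B ∈ conditioning set.
  P5: blocked at fork node B ∈ conditioning set.
  P6: blocked at fork node B ∈ conditioning set.
{B, U} contains no descendant of T and blocks every backdoor path.
Every element of {B, U} is needed (dropping B leaves P5 open; dropping U leaves P3 open), so no proper subset is valid.
Among all size-2 subsets of the eligible variables, only {B, U} blocks every backdoor path, so it is the unique smallest valid adjustment set.

{B, U}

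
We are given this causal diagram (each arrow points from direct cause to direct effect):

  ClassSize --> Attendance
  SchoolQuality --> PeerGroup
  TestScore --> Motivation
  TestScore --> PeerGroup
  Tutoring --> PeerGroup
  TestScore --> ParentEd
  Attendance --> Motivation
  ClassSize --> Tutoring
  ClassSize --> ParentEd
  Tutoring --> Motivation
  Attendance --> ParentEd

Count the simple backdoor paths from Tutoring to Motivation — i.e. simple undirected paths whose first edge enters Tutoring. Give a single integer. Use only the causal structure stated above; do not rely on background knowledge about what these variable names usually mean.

4

A backdoor path from Tutoring to Motivation is any simple undirected path whose first edge points into Tutoring (i.e. leaves Tutoring via a parent).
Parents of Tutoring: {ClassSize}.
Enumerating:
  P1: Tutoring <- ClassSize -> Attendance -> ParentEd <- TestScore -> Motivation
  P2: Tutoring <- ClassSize -> Attendance -> Motivation
  P3: Tutoring <- ClassSize -> ParentEd <- TestScore -> Motivation
  P4: Tutoring <- ClassSize -> ParentEd <- Attendance -> Motivation
That exhausts the simple backdoor paths. Count: 4.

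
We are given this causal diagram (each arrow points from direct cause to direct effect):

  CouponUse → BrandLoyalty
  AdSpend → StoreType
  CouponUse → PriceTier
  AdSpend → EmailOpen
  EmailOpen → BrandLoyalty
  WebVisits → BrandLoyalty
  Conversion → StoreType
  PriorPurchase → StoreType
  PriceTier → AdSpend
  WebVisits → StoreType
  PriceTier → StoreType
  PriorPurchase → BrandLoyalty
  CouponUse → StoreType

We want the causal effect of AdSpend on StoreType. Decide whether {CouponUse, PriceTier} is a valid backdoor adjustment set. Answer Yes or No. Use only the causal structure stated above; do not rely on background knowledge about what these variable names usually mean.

Yes

Backdoor paths from AdSpend to StoreType (paths whose first edge points into AdSpend):
  P1: AdSpend <- PriceTier <- CouponUse -> StoreType
  P2: AdSpend <- PriceTier <- CouponUse -> BrandLoyalty <- PriorPurchase -> StoreType
  P3: AdSpend <- PriceTier <- CouponUse -> BrandLoyalty <- WebVisits -> StoreType
  P4: AdSpend <- PriceTier -> StoreType
Condition 1 (no descendant of AdSpend in the set): holds — descendants of AdSpend are {BrandLoyalty, EmailOpen, StoreType}; none are in {CouponUse, PriceTier}.
Condition 2 (every backdoor path blocked by {CouponUse, PriceTier}):
  P1: blocked at chain node PriceTier ∈ conditioning set.
  P2: blocked at chain node PriceTier ∈ conditioning set.
  P3: blocked at chain node PriceTier ∈ conditioning set.
  P4: blocked at fork node PriceTier ∈ conditioning set.
{CouponUse, PriceTier} satisfies the backdoor criterion.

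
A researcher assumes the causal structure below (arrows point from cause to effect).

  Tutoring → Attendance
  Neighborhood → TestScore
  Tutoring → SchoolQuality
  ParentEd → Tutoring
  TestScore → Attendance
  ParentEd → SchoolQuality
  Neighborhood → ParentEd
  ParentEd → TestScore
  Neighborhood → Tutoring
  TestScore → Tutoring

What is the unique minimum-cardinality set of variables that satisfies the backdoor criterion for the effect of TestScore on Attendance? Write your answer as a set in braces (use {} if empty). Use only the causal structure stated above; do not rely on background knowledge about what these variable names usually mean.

Variables eligible for adjustment (non-descendants of TestScore, excluding TestScore and Attendance): {Neighborhood, ParentEd}.
Backdoor paths from TestScore to Attendance:
  P1: TestScore <- Neighborhood -> ParentEd -> Tutoring -> Attendance
  P2: TestScore <- Neighborhood -> ParentEd -> SchoolQuality <- Tutoring -> Attendance
  P3: TestScore <- Neighborhood -> Tutoring -> Attendance
  P4: TestScore <- ParentEd <- Neighborhood -> Tutoring -> Attendance
  P5: TestScore <- ParentEd -> Tutoring -> Attendance
  P6: TestScore <- ParentEd -> SchoolQuality <- Tutoring -> Attendance
The empty set is not sufficient: P1 (TestScore <- Neighborhood -> ParentEd -> Tutoring -> Attendance) has no collider blocking it and no conditioned non-collider, so it is open.
Try {Neighborhood, ParentEd}:
  P1: blocked at fork node Neighborhood ∈ conditioning set.
  P2: blocked at fork node Neighborhood ∈ conditioning set.
  P3: blocked at fork node Neighborhood ∈ conditioning set.
  P4: blocked at chain node ParentEd ∈ conditioning set.
  P5: blocked at fork node ParentEd ∈ conditioning set.
  P6: blocked at fork node ParentEd ∈ conditioning set.
{Neighborhood, ParentEd} contains no descendant of TestScore and blocks every backdoor path.
Every element of {Neighborhood, ParentEd} is needed (dropping Neighborhood leaves P3 open; dropping ParentEd leaves P5 open), so no proper subset is valid.
Among all size-2 subsets of the eligible variables, only {Neighborhood, ParentEd} blocks every backdoor path, so it is the unique smallest valid adjustment set.

{Neighborhood, ParentEd}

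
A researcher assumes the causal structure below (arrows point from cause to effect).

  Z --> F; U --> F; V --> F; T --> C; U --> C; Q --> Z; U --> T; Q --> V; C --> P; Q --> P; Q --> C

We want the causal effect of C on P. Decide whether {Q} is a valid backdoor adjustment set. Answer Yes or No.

Yes

Backdoor paths from C to P (paths whose first edge points into C):
  P1: C <- Q -> P
  P2: C <- U -> F <- Z <- Q -> P
  P3: C <- U -> F <- V <- Q -> P
  P4: C <- T <- U -> F <- Z <- Q -> P
  P5: C <- T <- U -> F <- V <- Q -> P
Condition 1 (no descendant of C in the set): holds — descendants of C are {P}; none are in {Q}.
Condition 2 (every backdoor path blocked by {Q}):
  P1: blocked at fork node Q ∈ conditioning set.
  P2: blocked at collider F (neither it nor any descendant is in the conditioning set).
  P3: blocked at collider F (neither it nor any descendant is in the conditioning set).
  P4: blocked at collider F (neither it nor any descendant is in the conditioning set).
  P5: blocked at collider F (neither it nor any descendant is in the conditioning set).
{Q} satisfies the backdoor criterion.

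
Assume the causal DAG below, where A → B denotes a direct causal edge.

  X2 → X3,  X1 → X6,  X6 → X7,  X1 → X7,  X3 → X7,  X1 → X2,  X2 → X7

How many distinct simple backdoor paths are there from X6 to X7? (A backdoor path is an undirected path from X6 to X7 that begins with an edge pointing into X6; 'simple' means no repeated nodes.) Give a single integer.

A backdoor path from X6 to X7 is any simple undirected path whose first edge points into X6 (i.e. leaves X6 via a parent).
Parents of X6: {X1}.
Enumerating:
  P1: X6 <- X1 -> X2 -> X3 -> X7
  P2: X6 <- X1 -> X2 -> X7
  P3: X6 <- X1 -> X7
That exhausts the simple backdoor paths. Count: 3.

3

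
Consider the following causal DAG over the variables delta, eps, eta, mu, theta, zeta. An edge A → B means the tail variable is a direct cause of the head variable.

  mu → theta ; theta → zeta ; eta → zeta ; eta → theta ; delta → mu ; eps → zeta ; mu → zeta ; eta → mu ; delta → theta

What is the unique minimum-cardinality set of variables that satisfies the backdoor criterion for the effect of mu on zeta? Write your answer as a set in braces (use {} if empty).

{delta, eta}

Variables eligible for adjustment (non-descendants of mu, excluding mu and zeta): {delta, eps, eta}.
Backdoor paths from mu to zeta:
  P1: mu <- eta -> theta -> zeta
  P2: mu <- eta -> zeta
  P3: mu <- delta -> theta <- eta -> zeta
  P4: mu <- delta -> theta -> zeta
The empty set is not sufficient: P1 (mu <- eta -> theta -> zeta) has no collider blocking it and no conditioned non-collider, so it is open.
Try {delta, eta}:
  P1: blocked at fork node eta ∈ conditioning set.
  P2: blocked at fork node eta ∈ conditioning set.
  P3: blocked at fork node delta ∈ conditioning set.
  P4: blocked at fork node delta ∈ conditioning set.
{delta, eta} contains no descendant of mu and blocks every backdoor path.
Every element of {delta, eta} is needed (dropping delta leaves P4 open; dropping eta leaves P1 open), so no proper subset is valid.
Among all size-2 subsets of the eligible variables, only {delta, eta} blocks every backdoor path, so it is the unique smallest valid adjustment set.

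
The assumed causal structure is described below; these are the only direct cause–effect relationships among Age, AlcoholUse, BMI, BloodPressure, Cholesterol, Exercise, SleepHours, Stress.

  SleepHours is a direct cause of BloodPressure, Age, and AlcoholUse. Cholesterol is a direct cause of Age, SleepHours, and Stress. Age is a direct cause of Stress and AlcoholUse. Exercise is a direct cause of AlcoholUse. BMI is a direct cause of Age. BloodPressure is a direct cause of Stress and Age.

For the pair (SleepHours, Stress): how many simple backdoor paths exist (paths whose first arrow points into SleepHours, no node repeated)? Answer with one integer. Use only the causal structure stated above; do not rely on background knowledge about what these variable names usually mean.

A backdoor path from SleepHours to Stress is any simple undirected path whose first edge points into SleepHours (i.e. leaves SleepHours via a parent).
Parents of SleepHours: {Cholesterol}.
Enumerating:
  P1: SleepHours <- Cholesterol -> Age <- BloodPressure -> Stress
  P2: SleepHours <- Cholesterol -> Age -> Stress
  P3: SleepHours <- Cholesterol -> Stress
That exhausts the simple backdoor paths. Count: 3.

3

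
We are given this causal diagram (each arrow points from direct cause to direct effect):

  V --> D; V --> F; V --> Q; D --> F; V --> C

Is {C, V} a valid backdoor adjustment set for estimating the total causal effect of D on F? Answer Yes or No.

Backdoor paths from D to F (paths whose first edge points into D):
  P1: D <- V -> F
Condition 1 (no descendant of D in the set): holds — descendants of D are {F}; none are in {C, V}.
Condition 2 (every backdoor path blocked by {C, V}):
  P1: blocked at fork node V ∈ conditioning set.
{C, V} satisfies the backdoor criterion.

Yes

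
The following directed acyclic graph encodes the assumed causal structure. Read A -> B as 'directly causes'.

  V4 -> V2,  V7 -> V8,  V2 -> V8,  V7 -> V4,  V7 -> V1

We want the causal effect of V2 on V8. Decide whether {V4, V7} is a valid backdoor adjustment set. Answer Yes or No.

Yes

Backdoor paths from V2 to V8 (paths whose first edge points into V2):
  P1: V2 <- V4 <- V7 -> V8
Condition 1 (no descendant of V2 in the set): holds — descendants of V2 are {V8}; none are in {V4, V7}.
Condition 2 (every backdoor path blocked by {V4, V7}):
  P1: blocked at chain node V4 ∈ conditioning set.
{V4, V7} satisfies the backdoor criterion.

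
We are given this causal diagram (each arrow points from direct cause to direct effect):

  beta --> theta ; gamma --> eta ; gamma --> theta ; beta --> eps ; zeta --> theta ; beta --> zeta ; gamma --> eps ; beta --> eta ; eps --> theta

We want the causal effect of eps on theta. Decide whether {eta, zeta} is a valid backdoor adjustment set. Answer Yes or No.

No

Backdoor paths from eps to theta (paths whose first edge points into eps):
  P1: eps <- beta -> eta <- gamma -> theta
  P2: eps <- beta -> zeta -> theta
  P3: eps <- beta -> theta
  P4: eps <- gamma -> eta <- beta -> zeta -> theta
  P5: eps <- gamma -> eta <- beta -> theta
  P6: eps <- gamma -> theta
Condition 1 (no descendant of eps in the set): holds — descendants of eps are {theta}; none are in {eta, zeta}.
Condition 2 (every backdoor path blocked by {eta, zeta}):
  P1: open — collider(s) eta are conditioned on (or have a conditioned descendant) and no non-collider on the path is in the set.
  P2: blocked at chain node zeta ∈ conditioning set.
  P3: open — no interior node is in the conditioning set.
  P4: blocked at chain node zeta ∈ conditioning set.
  P5: open — collider(s) eta are conditioned on (or have a conditioned descendant) and no non-collider on the path is in the set.
  P6: open — no interior node is in the conditioning set.
{eta, zeta} does not satisfy the backdoor criterion.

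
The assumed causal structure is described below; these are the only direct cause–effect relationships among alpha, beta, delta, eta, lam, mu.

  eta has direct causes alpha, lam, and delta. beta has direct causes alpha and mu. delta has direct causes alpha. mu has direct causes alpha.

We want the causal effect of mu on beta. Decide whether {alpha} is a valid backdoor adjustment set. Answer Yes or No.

Backdoor paths from mu to beta (paths whose first edge points into mu):
  P1: mu <- alpha -> beta
Condition 1 (no descendant of mu in the set): holds — descendants of mu are {beta}; none are in {alpha}.
Condition 2 (every backdoor path blocked by {alpha}):
  P1: blocked at fork node alpha ∈ conditioning set.
{alpha} satisfies the backdoor criterion.

Yes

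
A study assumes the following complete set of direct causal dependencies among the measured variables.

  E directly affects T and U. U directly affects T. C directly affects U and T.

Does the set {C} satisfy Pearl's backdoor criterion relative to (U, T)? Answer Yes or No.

No

Backdoor paths from U to T (paths whose first edge points into U):
  P1: U <- E -> T
  P2: U <- C -> T
Condition 1 (no descendant of U in the set): holds — descendants of U are {T}; none are in {C}.
Condition 2 (every backdoor path blocked by {C}):
  P1: open — no interior node is in the conditioning set.
  P2: blocked at fork node C ∈ conditioning set.
{C} does not satisfy the backdoor criterion.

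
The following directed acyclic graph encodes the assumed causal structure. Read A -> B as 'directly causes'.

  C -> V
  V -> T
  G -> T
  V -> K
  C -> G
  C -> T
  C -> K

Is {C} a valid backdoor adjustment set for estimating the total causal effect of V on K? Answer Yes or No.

Backdoor paths from V to K (paths whose first edge points into V):
  P1: V <- C -> K
Condition 1 (no descendant of V in the set): holds — descendants of V are {K, T}; none are in {C}.
Condition 2 (every backdoor path blocked by {C}):
  P1: blocked at fork node C ∈ conditioning set.
{C} satisfies the backdoor criterion.

Yes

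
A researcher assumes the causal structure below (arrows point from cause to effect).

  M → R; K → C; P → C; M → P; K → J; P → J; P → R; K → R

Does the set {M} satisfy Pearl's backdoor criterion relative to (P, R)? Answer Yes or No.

Yes

Backdoor paths from P to R (paths whose first edge points into P):
  P1: P <- M -> R
Condition 1 (no descendant of P in the set): holds — descendants of P are {C, J, R}; none are in {M}.
Condition 2 (every backdoor path blocked by {M}):
  P1: blocked at fork node M ∈ conditioning set.
{M} satisfies the backdoor criterion.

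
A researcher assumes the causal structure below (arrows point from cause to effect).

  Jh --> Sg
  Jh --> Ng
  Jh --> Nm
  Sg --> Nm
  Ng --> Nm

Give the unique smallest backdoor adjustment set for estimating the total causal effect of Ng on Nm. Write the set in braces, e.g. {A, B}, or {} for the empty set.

{Jh}

Variables eligible for adjustment (non-descendants of Ng, excluding Ng and Nm): {Jh, Sg}.
Backdoor paths from Ng to Nm:
  P1: Ng <- Jh -> Sg -> Nm
  P2: Ng <- Jh -> Nm
The empty set is not sufficient: P1 (Ng <- Jh -> Sg -> Nm) has no collider blocking it and no conditioned non-collider, so it is open.
Try {Jh}:
  P1: blocked at fork node Jh ∈ conditioning set.
  P2: blocked at fork node Jh ∈ conditioning set.
{Jh} contains no descendant of Ng and blocks every backdoor path.
No other singleton works — e.g. {Sg} leaves P2 open — so {Jh} is the unique smallest valid adjustment set.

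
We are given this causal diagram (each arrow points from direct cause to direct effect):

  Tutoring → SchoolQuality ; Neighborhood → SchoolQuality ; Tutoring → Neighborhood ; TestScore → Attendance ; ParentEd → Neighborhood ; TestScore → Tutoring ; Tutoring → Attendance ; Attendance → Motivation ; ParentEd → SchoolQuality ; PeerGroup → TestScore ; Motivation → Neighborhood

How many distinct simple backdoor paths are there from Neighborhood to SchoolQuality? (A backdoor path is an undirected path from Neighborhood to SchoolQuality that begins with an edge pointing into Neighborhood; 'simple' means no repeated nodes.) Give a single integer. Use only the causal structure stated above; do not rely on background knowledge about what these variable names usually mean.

4

A backdoor path from Neighborhood to SchoolQuality is any simple undirected path whose first edge points into Neighborhood (i.e. leaves Neighborhood via a parent).
Parents of Neighborhood: {Motivation, ParentEd, Tutoring}.
Enumerating:
  P1: Neighborhood <- ParentEd -> SchoolQuality
  P2: Neighborhood <- Tutoring -> SchoolQuality
  P3: Neighborhood <- Motivation <- Attendance <- TestScore -> Tutoring -> SchoolQuality
  P4: Neighborhood <- Motivation <- Attendance <- Tutoring -> SchoolQuality
That exhausts the simple backdoor paths. Count: 4.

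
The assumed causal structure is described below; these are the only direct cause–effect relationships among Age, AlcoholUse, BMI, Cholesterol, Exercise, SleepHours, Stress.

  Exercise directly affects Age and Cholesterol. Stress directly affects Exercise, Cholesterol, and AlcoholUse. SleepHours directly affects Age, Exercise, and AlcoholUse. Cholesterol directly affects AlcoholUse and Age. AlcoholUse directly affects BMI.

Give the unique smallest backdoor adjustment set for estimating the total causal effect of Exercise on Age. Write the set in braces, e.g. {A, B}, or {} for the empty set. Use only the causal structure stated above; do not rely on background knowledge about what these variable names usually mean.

{SleepHours, Stress}

Variables eligible for adjustment (non-descendants of Exercise, excluding Exercise and Age): {SleepHours, Stress}.
Backdoor paths from Exercise to Age:
  P1: Exercise <- Stress -> Cholesterol -> Age
  P2: Exercise <- Stress -> Cholesterol -> AlcoholUse <- SleepHours -> Age
  P3: Exercise <- Stress -> AlcoholUse <- SleepHours -> Age
  P4: Exercise <- Stress -> AlcoholUse <- Cholesterol -> Age
  P5: Exercise <- SleepHours -> Age
  P6: Exercise <- SleepHours -> AlcoholUse <- Stress -> Cholesterol -> Age
  P7: Exercise <- SleepHours -> AlcoholUse <- Cholesterol -> Age
The empty set is not sufficient: P1 (Exercise <- Stress -> Cholesterol -> Age) has no collider blocking it and no conditioned non-collider, so it is open.
Try {SleepHours, Stress}:
  P1: blocked at fork node Stress ∈ conditioning set.
  P2: blocked at fork node Stress ∈ conditioning set.
  P3: blocked at fork node Stress ∈ conditioning set.
  P4: blocked at fork node Stress ∈ conditioning set.
  P5: blocked at fork node SleepHours ∈ conditioning set.
  P6: blocked at fork node SleepHours ∈ conditioning set.
  P7: blocked at fork node SleepHours ∈ conditioning set.
{SleepHours, Stress} contains no descendant of Exercise and blocks every backdoor path.
Every element of {SleepHours, Stress} is needed (dropping SleepHours leaves P5 open; dropping Stress leaves P1 open), so no proper subset is valid.
Among all size-2 subsets of the eligible variables, only {SleepHours, Stress} blocks every backdoor path, so it is the unique smallest valid adjustment set.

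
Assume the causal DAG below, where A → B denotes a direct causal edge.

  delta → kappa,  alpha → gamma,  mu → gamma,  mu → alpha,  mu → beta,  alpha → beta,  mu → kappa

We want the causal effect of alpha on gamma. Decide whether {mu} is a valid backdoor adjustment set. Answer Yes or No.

Backdoor paths from alpha to gamma (paths whose first edge points into alpha):
  P1: alpha <- mu -> gamma
Condition 1 (no descendant of alpha in the set): holds — descendants of alpha are {beta, gamma}; none are in {mu}.
Condition 2 (every backdoor path blocked by {mu}):
  P1: blocked at fork node mu ∈ conditioning set.
{mu} satisfies the backdoor criterion.

Yes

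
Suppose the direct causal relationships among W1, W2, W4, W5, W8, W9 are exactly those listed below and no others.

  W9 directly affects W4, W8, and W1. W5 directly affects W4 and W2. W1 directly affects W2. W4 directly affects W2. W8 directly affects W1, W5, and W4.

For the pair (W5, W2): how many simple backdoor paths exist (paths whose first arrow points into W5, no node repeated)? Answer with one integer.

A backdoor path from W5 to W2 is any simple undirected path whose first edge points into W5 (i.e. leaves W5 via a parent).
Parents of W5: {W8}.
Enumerating:
  P1: W5 <- W8 <- W9 -> W1 -> W2
  P2: W5 <- W8 <- W9 -> W4 -> W2
  P3: W5 <- W8 -> W1 <- W9 -> W4 -> W2
  P4: W5 <- W8 -> W1 -> W2
  P5: W5 <- W8 -> W4 <- W9 -> W1 -> W2
  P6: W5 <- W8 -> W4 -> W2
That exhausts the simple backdoor paths. Count: 6.

6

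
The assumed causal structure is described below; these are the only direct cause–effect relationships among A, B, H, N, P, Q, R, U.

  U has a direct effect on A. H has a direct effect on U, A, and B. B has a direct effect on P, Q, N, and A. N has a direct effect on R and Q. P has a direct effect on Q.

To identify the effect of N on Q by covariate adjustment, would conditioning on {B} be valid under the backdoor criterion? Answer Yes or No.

Yes

Backdoor paths from N to Q (paths whose first edge points into N):
  P1: N <- B -> P -> Q
  P2: N <- B -> Q
Condition 1 (no descendant of N in the set): holds — descendants of N are {Q, R}; none are in {B}.
Condition 2 (every backdoor path blocked by {B}):
  P1: blocked at fork node B ∈ conditioning set.
  P2: blocked at fork node B ∈ conditioning set.
{B} satisfies the backdoor criterion.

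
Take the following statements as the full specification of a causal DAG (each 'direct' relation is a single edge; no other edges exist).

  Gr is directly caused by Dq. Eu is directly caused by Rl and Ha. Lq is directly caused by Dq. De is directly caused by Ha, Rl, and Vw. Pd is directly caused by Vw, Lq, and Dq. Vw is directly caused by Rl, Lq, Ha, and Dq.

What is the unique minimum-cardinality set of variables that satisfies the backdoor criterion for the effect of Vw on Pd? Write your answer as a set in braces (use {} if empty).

Variables eligible for adjustment (non-descendants of Vw, excluding Vw and Pd): {Dq, Eu, Gr, Ha, Lq, Rl}.
Backdoor paths from Vw to Pd:
  P1: Vw <- Dq -> Lq -> Pd
  P2: Vw <- Dq -> Pd
  P3: Vw <- Lq <- Dq -> Pd
  P4: Vw <- Lq -> Pd
The empty set is not sufficient: P1 (Vw <- Dq -> Lq -> Pd) has no collider blocking it and no conditioned non-collider, so it is open.
Try {Dq, Lq}:
  P1: blocked at fork node Dq ∈ conditioning set.
  P2: blocked at fork node Dq ∈ conditioning set.
  P3: blocked at chain node Lq ∈ conditioning set.
  P4: blocked at fork node Lq ∈ conditioning set.
{Dq, Lq} contains no descendant of Vw and blocks every backdoor path.
Every element of {Dq, Lq} is needed (dropping Dq leaves P2 open; dropping Lq leaves P4 open), so no proper subset is valid.
Among all size-2 subsets of the eligible variables, only {Dq, Lq} blocks every backdoor path, so it is the unique smallest valid adjustment set.

{Dq, Lq}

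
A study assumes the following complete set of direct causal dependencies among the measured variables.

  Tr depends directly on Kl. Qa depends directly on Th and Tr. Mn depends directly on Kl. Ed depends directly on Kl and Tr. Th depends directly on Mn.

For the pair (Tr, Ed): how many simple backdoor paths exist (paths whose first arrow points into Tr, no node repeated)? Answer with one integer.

1

A backdoor path from Tr to Ed is any simple undirected path whose first edge points into Tr (i.e. leaves Tr via a parent).
Parents of Tr: {Kl}.
Enumerating:
  P1: Tr <- Kl -> Ed
That exhausts the simple backdoor paths. Count: 1.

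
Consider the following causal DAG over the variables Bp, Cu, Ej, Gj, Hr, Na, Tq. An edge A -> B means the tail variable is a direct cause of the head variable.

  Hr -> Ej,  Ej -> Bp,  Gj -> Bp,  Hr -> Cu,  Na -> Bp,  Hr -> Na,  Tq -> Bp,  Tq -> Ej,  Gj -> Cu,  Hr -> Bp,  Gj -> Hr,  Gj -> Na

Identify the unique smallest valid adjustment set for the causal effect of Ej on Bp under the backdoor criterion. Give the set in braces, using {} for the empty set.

{Hr, Tq}

Variables eligible for adjustment (non-descendants of Ej, excluding Ej and Bp): {Cu, Gj, Hr, Na, Tq}.
Backdoor paths from Ej to Bp:
  P1: Ej <- Tq -> Bp
  P2: Ej <- Hr <- Gj -> Na -> Bp
  P3: Ej <- Hr <- Gj -> Bp
  P4: Ej <- Hr -> Na <- Gj -> Bp
  P5: Ej <- Hr -> Na -> Bp
  P6: Ej <- Hr -> Cu <- Gj -> Na -> Bp
  P7: Ej <- Hr -> Cu <- Gj -> Bp
  P8: Ej <- Hr -> Bp
The empty set is not sufficient: P1 (Ej <- Tq -> Bp) has no collider blocking it and no conditioned non-collider, so it is open.
Try {Hr, Tq}:
  P1: blocked at fork node Tq ∈ conditioning set.
  P2: blocked at chain node Hr ∈ conditioning set.
  P3: blocked at chain node Hr ∈ conditioning set.
  P4: blocked at fork node Hr ∈ conditioning set.
  P5: blocked at fork node Hr ∈ conditioning set.
  P6: blocked at fork node Hr ∈ conditioning set.
  P7: blocked at fork node Hr ∈ conditioning set.
  P8: blocked at fork node Hr ∈ conditioning set.
{Hr, Tq} contains no descendant of Ej and blocks every backdoor path.
Every element of {Hr, Tq} is needed (dropping Hr leaves P2 open; dropping Tq leaves P1 open), so no proper subset is valid.
Among all size-2 subsets of the eligible variables, only {Hr, Tq} blocks every backdoor path, so it is the unique smallest valid adjustment set.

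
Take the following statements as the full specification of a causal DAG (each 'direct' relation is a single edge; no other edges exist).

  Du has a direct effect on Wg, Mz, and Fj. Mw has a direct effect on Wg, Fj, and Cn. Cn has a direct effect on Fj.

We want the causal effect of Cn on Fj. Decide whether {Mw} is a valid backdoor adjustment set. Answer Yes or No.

Yes

Backdoor paths from Cn to Fj (paths whose first edge points into Cn):
  P1: Cn <- Mw -> Wg <- Du -> Fj
  P2: Cn <- Mw -> Fj
Condition 1 (no descendant of Cn in the set): holds — descendants of Cn are {Fj}; none are in {Mw}.
Condition 2 (every backdoor path blocked by {Mw}):
  P1: blocked at fork node Mw ∈ conditioning set.
  P2: blocked at fork node Mw ∈ conditioning set.
{Mw} satisfies the backdoor criterion.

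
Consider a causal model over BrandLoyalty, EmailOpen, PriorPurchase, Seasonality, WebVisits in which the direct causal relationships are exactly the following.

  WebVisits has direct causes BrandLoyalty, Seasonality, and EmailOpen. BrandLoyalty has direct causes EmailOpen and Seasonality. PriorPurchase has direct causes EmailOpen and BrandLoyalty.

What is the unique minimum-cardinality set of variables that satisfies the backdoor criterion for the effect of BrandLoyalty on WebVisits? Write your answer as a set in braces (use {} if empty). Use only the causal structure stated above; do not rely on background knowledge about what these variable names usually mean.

Variables eligible for adjustment (non-descendants of BrandLoyalty, excluding BrandLoyalty and WebVisits): {EmailOpen, Seasonality}.
Backdoor paths from BrandLoyalty to WebVisits:
  P1: BrandLoyalty <- EmailOpen -> WebVisits
  P2: BrandLoyalty <- Seasonality -> WebVisits
The empty set is not sufficient: P1 (BrandLoyalty <- EmailOpen -> WebVisits) has no collider blocking it and no conditioned non-collider, so it is open.
Try {EmailOpen, Seasonality}:
  P1: blocked at fork node EmailOpen ∈ conditioning set.
  P2: blocked at fork node Seasonality ∈ conditioning set.
{EmailOpen, Seasonality} contains no descendant of BrandLoyalty and blocks every backdoor path.
Every element of {EmailOpen, Seasonality} is needed (dropping EmailOpen leaves P1 open; dropping Seasonality leaves P2 open), so no proper subset is valid.
Among all size-2 subsets of the eligible variables, only {EmailOpen, Seasonality} blocks every backdoor path, so it is the unique smallest valid adjustment set.

{EmailOpen, Seasonality}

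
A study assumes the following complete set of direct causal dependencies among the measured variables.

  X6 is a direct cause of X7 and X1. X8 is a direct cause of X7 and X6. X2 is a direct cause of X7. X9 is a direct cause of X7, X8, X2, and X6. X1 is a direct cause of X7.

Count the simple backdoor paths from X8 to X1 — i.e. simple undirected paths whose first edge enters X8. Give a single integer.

A backdoor path from X8 to X1 is any simple undirected path whose first edge points into X8 (i.e. leaves X8 via a parent).
Parents of X8: {X9}.
Enumerating:
  P1: X8 <- X9 -> X6 -> X1
  P2: X8 <- X9 -> X6 -> X7 <- X1
  P3: X8 <- X9 -> X2 -> X7 <- X6 -> X1
  P4: X8 <- X9 -> X2 -> X7 <- X1
  P5: X8 <- X9 -> X7 <- X6 -> X1
  P6: X8 <- X9 -> X7 <- X1
That exhausts the simple backdoor paths. Count: 6.

6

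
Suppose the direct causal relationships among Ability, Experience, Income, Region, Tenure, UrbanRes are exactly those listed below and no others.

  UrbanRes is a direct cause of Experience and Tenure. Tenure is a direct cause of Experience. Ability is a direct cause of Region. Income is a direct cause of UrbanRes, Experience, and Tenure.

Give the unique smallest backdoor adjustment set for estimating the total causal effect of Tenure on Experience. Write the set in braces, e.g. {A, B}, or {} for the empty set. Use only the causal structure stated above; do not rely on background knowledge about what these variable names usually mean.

{Income, UrbanRes}

Variables eligible for adjustment (non-descendants of Tenure, excluding Tenure and Experience): {Ability, Income, Region, UrbanRes}.
Backdoor paths from Tenure to Experience:
  P1: Tenure <- Income -> UrbanRes -> Experience
  P2: Tenure <- Income -> Experience
  P3: Tenure <- UrbanRes <- Income -> Experience
  P4: Tenure <- UrbanRes -> Experience
The empty set is not sufficient: P1 (Tenure <- Income -> UrbanRes -> Experience) has no collider blocking it and no conditioned non-collider, so it is open.
Try {Income, UrbanRes}:
  P1: blocked at fork node Income ∈ conditioning set.
  P2: blocked at fork node Income ∈ conditioning set.
  P3: blocked at chain node UrbanRes ∈ conditioning set.
  P4: blocked at fork node UrbanRes ∈ conditioning set.
{Income, UrbanRes} contains no descendant of Tenure and blocks every backdoor path.
Every element of {Income, UrbanRes} is needed (dropping Income leaves P2 open; dropping UrbanRes leaves P4 open), so no proper subset is valid.
Among all size-2 subsets of the eligible variables, only {Income, UrbanRes} blocks every backdoor path, so it is the unique smallest valid adjustment set.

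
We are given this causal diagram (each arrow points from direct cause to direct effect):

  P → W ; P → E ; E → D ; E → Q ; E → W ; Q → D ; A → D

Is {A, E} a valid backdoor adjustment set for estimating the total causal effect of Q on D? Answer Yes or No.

Yes

Backdoor paths from Q to D (paths whose first edge points into Q):
  P1: Q <- E -> D
Condition 1 (no descendant of Q in the set): holds — descendants of Q are {D}; none are in {A, E}.
Condition 2 (every backdoor path blocked by {A, E}):
  P1: blocked at fork node E ∈ conditioning set.
{A, E} satisfies the backdoor criterion.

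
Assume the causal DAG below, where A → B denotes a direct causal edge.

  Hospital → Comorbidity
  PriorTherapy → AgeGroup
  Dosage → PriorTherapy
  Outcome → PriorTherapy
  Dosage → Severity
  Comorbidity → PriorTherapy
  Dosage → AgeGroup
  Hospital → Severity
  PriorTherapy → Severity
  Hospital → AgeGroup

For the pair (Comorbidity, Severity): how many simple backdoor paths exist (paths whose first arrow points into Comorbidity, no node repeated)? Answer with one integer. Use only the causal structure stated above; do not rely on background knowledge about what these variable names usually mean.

5

A backdoor path from Comorbidity to Severity is any simple undirected path whose first edge points into Comorbidity (i.e. leaves Comorbidity via a parent).
Parents of Comorbidity: {Hospital}.
Enumerating:
  P1: Comorbidity <- Hospital -> Severity
  P2: Comorbidity <- Hospital -> AgeGroup <- Dosage -> PriorTherapy -> Severity
  P3: Comorbidity <- Hospital -> AgeGroup <- Dosage -> Severity
  P4: Comorbidity <- Hospital -> AgeGroup <- PriorTherapy <- Dosage -> Severity
  P5: Comorbidity <- Hospital -> AgeGroup <- PriorTherapy -> Severity
That exhausts the simple backdoor paths. Count: 5.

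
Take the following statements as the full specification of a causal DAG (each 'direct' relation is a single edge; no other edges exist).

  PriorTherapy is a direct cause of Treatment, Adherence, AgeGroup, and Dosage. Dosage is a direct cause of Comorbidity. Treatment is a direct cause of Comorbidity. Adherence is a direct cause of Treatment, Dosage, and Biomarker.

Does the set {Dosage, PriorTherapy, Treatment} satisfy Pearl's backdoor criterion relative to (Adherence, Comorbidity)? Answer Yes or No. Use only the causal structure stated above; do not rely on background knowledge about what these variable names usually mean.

No

Backdoor paths from Adherence to Comorbidity (paths whose first edge points into Adherence):
  P1: Adherence <- PriorTherapy -> Dosage -> Comorbidity
  P2: Adherence <- PriorTherapy -> Treatment -> Comorbidity
Condition 1 (no descendant of Adherence in the set): FAILS — Dosage and Treatment are descendants of Adherence.
Condition 2 (every backdoor path blocked by {Dosage, PriorTherapy, Treatment}):
  P1: blocked at fork node PriorTherapy ∈ conditioning set.
  P2: blocked at fork node PriorTherapy ∈ conditioning set.
{Dosage, PriorTherapy, Treatment} does not satisfy the backdoor criterion.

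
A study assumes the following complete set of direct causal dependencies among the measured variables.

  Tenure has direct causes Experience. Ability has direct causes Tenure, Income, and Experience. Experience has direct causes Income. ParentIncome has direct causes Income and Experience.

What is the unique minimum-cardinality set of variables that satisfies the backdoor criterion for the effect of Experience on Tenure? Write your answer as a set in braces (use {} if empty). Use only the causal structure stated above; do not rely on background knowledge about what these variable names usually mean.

{}

Variables eligible for adjustment (non-descendants of Experience, excluding Experience and Tenure): {Income}.
Backdoor paths from Experience to Tenure:
  P1: Experience <- Income -> Ability <- Tenure
Each backdoor path contains an unconditioned collider, so every path is already blocked with the empty conditioning set:
  P1: blocked at collider Ability (neither it nor any descendant is in the conditioning set).
The empty set is therefore the unique smallest valid set.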